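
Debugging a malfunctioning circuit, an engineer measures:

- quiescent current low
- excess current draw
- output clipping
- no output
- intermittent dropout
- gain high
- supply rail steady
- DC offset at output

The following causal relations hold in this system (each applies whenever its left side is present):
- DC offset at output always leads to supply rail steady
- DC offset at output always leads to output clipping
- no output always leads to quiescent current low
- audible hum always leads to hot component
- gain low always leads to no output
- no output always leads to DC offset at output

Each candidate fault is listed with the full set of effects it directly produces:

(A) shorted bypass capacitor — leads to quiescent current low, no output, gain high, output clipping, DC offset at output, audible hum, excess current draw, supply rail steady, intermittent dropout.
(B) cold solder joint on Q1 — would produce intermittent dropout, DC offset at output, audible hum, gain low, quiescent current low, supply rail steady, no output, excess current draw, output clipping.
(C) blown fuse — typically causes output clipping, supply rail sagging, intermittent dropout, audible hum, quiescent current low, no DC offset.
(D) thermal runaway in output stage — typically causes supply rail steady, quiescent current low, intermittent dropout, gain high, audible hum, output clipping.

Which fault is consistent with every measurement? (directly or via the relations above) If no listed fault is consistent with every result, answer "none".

A

Per-candidate check:
(A) shorted bypass capacitor — accounts for every observation
(B) cold solder joint on Q1 — quiescent current low +; excess current draw +; output clipping +; no output +; intermittent dropout +; gain high -; supply rail steady +; DC offset at output +
(C) blown fuse — quiescent current low +; excess current draw -; output clipping +; no output -; intermittent dropout +; gain high -; supply rail steady -; DC offset at output -
(D) thermal runaway in output stage — does not account for excess current draw, no output, DC offset at output
(A) alone accounts for all the evidence.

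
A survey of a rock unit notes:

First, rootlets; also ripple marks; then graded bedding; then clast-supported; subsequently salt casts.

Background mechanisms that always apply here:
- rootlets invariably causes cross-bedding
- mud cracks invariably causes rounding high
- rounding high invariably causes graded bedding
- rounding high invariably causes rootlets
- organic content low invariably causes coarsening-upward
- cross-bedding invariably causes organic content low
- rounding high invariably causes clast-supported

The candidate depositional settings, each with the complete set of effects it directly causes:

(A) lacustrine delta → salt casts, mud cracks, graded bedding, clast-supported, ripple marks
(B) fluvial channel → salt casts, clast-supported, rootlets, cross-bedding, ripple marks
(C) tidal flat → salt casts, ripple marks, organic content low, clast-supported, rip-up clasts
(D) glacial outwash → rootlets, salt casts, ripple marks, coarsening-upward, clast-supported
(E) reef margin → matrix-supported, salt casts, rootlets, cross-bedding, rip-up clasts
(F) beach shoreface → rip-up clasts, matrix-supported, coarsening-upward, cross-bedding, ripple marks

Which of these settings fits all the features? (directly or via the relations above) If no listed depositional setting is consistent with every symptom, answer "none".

For each candidate, compare predicted effects to what was observed:
(A) lacustrine delta — rootlets + (through mud cracks → rounding high → rootlets); ripple marks +; graded bedding +; clast-supported +; salt casts +
(B) fluvial channel — does not account for graded bedding
(C) tidal flat — rootlets -; ripple marks +; graded bedding -; clast-supported +; salt casts +
(D) glacial outwash — does not account for graded bedding
(E) reef margin — rootlets +; ripple marks -; graded bedding -; clast-supported -; salt casts +
(F) beach shoreface — fails on rootlets, graded bedding, clast-supported, salt casts (predicts matrix-supported, not clast-supported)
Only (A) is consistent with every observation.

A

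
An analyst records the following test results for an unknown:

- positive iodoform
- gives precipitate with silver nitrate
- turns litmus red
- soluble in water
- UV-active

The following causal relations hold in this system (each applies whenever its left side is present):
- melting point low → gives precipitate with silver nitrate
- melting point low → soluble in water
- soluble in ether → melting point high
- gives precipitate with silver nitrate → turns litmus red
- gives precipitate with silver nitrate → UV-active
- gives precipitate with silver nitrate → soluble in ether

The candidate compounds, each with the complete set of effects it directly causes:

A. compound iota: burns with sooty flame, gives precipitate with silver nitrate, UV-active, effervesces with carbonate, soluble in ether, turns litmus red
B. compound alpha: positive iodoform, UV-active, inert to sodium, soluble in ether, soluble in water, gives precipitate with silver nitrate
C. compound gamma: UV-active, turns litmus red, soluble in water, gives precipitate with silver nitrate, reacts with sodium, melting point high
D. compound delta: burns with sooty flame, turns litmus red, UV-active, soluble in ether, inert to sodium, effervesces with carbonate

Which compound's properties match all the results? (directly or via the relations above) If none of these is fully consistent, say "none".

For each candidate, compare predicted effects to what was observed:
(A) compound iota — positive iodoform ✗; gives precipitate with silver nitrate ✓; turns litmus red ✓; soluble in water ✗; UV-active ✓
(B) compound alpha — accounts for every observation (turns litmus red via gives precipitate with silver nitrate → turns litmus red)
(C) compound gamma — positive iodoform ✗; gives precipitate with silver nitrate ✓; turns litmus red ✓; soluble in water ✓; UV-active ✓
(D) compound delta — does not account for positive iodoform, gives precipitate with silver nitrate, soluble in water
(B) is the only candidate with no mismatches.

B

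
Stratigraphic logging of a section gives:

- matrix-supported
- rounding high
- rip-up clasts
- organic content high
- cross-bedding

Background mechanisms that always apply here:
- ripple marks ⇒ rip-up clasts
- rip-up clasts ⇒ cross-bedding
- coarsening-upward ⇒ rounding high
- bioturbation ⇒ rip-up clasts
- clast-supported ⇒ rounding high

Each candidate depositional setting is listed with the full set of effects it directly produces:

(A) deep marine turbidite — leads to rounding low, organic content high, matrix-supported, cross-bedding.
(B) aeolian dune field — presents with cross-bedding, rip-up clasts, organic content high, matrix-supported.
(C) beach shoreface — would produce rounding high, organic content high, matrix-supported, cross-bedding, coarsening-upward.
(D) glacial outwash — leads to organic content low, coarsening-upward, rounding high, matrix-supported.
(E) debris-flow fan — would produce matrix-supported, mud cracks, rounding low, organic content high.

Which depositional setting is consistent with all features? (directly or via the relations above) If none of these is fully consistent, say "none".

For each candidate, compare predicted effects to what was observed:
(A) deep marine turbidite — fails on rounding high, rip-up clasts (predicts rounding low, not rounding high)
(B) aeolian dune field — matrix-supported +; rounding high -; rip-up clasts +; organic content high +; cross-bedding +
(C) beach shoreface — matrix-supported +; rounding high +; rip-up clasts -; organic content high +; cross-bedding +
(D) glacial outwash — matrix-supported +; rounding high +; rip-up clasts -; organic content high -; cross-bedding -
(E) debris-flow fan — matrix-supported +; rounding high -; rip-up clasts -; organic content high +; cross-bedding -
None of the listed candidates fits everything.

none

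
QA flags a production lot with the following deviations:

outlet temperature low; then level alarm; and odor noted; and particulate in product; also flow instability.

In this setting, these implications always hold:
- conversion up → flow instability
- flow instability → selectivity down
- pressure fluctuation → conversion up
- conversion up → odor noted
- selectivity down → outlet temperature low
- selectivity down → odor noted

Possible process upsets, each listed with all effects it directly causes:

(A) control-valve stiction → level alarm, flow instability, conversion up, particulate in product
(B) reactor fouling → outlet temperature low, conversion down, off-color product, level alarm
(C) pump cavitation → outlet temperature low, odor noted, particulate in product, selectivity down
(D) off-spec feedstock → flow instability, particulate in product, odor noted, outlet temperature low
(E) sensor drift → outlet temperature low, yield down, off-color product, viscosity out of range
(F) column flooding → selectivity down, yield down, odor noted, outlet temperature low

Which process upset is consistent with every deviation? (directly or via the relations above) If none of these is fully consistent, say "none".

Testing each hypothesis:
(A) control-valve stiction — accounts for every observation (outlet temperature low via flow instability → selectivity down → outlet temperature low)
(B) reactor fouling — does not account for odor noted, particulate in product, flow instability
(C) pump cavitation — outlet temperature low match; level alarm miss; odor noted match; particulate in product match; flow instability miss
(D) off-spec feedstock — outlet temperature low match; level alarm miss; odor noted match; particulate in product match; flow instability match
(E) sensor drift — outlet temperature low match; level alarm miss; odor noted miss; particulate in product miss; flow instability miss
(F) column flooding — does not account for level alarm, particulate in product, flow instability
(A) is the only candidate with no mismatches.

A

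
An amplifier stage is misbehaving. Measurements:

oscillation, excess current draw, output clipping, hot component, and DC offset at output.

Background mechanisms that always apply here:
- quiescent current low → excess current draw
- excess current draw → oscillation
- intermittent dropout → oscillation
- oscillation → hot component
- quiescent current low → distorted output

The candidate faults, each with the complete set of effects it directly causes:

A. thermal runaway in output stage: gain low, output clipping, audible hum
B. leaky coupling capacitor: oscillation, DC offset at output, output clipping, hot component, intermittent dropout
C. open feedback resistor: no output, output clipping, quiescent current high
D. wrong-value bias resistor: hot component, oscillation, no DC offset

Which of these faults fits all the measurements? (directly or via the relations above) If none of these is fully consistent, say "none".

none

Checking each candidate against the observations:
(A) thermal runaway in output stage — oscillation NO; excess current draw NO; output clipping yes; hot component NO; DC offset at output NO
(B) leaky coupling capacitor — does not account for excess current draw
(C) open feedback resistor — oscillation NO; excess current draw NO; output clipping yes; hot component NO; DC offset at output NO
(D) wrong-value bias resistor — oscillation yes; excess current draw NO; output clipping NO; hot component yes; DC offset at output NO
None of the listed candidates fits everything.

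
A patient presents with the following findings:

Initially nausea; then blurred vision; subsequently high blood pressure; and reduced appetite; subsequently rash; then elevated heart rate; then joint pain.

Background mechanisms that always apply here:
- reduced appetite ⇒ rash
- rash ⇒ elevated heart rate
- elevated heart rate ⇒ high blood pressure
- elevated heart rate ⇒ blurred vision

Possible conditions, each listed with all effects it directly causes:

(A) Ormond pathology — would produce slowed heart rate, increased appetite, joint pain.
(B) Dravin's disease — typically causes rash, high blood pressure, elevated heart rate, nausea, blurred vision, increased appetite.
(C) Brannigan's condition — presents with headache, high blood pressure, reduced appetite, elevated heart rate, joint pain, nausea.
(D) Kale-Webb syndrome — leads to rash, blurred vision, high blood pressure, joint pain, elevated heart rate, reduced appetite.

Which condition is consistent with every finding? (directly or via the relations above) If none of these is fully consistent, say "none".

Per-candidate check:
(A) Ormond pathology — fails on nausea, blurred vision, high blood pressure, reduced appetite, rash, elevated heart rate (predicts increased appetite, not reduced appetite; predicts slowed heart rate, not elevated heart rate)
(B) Dravin's disease — fails on reduced appetite, joint pain (predicts increased appetite, not reduced appetite)
(C) Brannigan's condition — nausea match; blurred vision match (by elevated heart rate → blurred vision); high blood pressure match; reduced appetite match; rash match (by reduced appetite → rash); elevated heart rate match; joint pain match
(D) Kale-Webb syndrome — does not account for nausea
(C) is the only candidate with no mismatches.

C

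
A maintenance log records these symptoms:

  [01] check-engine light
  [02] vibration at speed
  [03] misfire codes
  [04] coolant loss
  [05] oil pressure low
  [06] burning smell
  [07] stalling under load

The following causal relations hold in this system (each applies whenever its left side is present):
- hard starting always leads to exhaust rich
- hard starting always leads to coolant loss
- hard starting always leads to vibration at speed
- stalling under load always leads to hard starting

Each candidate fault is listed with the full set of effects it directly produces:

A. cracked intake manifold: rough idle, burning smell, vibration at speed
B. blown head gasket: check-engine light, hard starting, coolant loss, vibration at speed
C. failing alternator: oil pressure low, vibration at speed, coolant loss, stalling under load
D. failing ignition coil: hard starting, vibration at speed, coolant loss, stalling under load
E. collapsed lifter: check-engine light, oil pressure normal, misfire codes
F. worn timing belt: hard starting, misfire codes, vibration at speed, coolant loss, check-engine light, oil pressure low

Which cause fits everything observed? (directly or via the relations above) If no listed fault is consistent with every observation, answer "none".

Testing each hypothesis:
(A) cracked intake manifold — check-engine light NO; vibration at speed yes; misfire codes NO; coolant loss NO; oil pressure low NO; burning smell yes; stalling under load NO
(B) blown head gasket — does not account for misfire codes, oil pressure low, burning smell, stalling under load
(C) failing alternator — check-engine light NO; vibration at speed yes; misfire codes NO; coolant loss yes; oil pressure low yes; burning smell NO; stalling under load yes
(D) failing ignition coil — does not account for check-engine light, misfire codes, oil pressure low, burning smell
(E) collapsed lifter — check-engine light yes; vibration at speed NO; misfire codes yes; coolant loss NO; oil pressure low NO; burning smell NO; stalling under load NO
(F) worn timing belt — check-engine light yes; vibration at speed yes; misfire codes yes; coolant loss yes; oil pressure low yes; burning smell NO; stalling under load NO
No candidate is consistent with all observations.

none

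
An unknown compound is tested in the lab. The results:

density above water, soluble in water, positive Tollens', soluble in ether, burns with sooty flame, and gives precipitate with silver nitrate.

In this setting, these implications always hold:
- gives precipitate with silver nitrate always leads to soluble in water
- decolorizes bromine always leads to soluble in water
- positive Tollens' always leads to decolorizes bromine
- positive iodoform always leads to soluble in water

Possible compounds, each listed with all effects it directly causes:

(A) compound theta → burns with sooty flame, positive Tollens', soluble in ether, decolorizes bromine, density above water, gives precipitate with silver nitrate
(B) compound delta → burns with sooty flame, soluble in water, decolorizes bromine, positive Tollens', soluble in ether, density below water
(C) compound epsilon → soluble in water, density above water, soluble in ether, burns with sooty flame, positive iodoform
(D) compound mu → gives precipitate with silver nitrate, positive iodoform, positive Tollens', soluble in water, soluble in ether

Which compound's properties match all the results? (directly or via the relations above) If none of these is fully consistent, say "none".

Checking each candidate against the observations:
(A) compound theta — density above water yes; soluble in water yes (via decolorizes bromine → soluble in water); positive Tollens' yes; soluble in ether yes; burns with sooty flame yes; gives precipitate with silver nitrate yes
(B) compound delta — density above water NO; soluble in water yes; positive Tollens' yes; soluble in ether yes; burns with sooty flame yes; gives precipitate with silver nitrate NO
(C) compound epsilon — does not account for positive Tollens', gives precipitate with silver nitrate
(D) compound mu — does not account for density above water, burns with sooty flame
(A) alone accounts for all the evidence.

A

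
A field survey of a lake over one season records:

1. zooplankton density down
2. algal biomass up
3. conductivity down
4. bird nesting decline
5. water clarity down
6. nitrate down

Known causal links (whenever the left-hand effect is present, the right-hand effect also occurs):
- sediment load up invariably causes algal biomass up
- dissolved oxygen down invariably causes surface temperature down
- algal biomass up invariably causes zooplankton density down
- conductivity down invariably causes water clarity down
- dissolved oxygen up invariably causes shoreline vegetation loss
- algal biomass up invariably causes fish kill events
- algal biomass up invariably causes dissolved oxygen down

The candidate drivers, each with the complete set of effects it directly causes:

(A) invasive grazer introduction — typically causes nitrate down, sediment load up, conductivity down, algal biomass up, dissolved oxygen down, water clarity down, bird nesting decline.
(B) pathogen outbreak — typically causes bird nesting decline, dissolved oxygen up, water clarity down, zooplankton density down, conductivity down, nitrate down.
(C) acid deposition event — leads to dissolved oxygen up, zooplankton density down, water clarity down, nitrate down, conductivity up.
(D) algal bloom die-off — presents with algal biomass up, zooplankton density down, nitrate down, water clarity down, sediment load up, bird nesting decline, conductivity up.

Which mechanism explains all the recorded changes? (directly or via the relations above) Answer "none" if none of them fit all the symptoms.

A

Testing each hypothesis:
(A) invasive grazer introduction — accounts for every observation (zooplankton density down through algal biomass up → zooplankton density down)
(B) pathogen outbreak — does not account for algal biomass up
(C) acid deposition event — fails on algal biomass up, conductivity down, bird nesting decline (predicts conductivity up, not conductivity down)
(D) algal bloom die-off — zooplankton density down ✓; algal biomass up ✓; conductivity down ✗; bird nesting decline ✓; water clarity down ✓; nitrate down ✓
Only (A) is consistent with every observation.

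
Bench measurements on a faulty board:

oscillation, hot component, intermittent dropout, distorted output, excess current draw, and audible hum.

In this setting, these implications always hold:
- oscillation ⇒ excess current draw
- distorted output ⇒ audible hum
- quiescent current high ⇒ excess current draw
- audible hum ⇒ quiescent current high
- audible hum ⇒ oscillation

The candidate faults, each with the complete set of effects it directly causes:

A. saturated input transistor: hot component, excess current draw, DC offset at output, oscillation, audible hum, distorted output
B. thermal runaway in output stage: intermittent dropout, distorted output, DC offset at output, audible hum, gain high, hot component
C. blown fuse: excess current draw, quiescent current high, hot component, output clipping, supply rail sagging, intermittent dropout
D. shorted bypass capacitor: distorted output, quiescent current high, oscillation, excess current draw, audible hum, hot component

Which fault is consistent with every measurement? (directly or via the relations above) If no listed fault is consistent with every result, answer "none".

For each candidate, compare predicted effects to what was observed:
(A) saturated input transistor — does not account for intermittent dropout
(B) thermal runaway in output stage — accounts for every observation (oscillation through audible hum → oscillation)
(C) blown fuse — oscillation miss; hot component match; intermittent dropout match; distorted output miss; excess current draw match; audible hum miss
(D) shorted bypass capacitor — does not account for intermittent dropout
Only (B) is consistent with every observation.

B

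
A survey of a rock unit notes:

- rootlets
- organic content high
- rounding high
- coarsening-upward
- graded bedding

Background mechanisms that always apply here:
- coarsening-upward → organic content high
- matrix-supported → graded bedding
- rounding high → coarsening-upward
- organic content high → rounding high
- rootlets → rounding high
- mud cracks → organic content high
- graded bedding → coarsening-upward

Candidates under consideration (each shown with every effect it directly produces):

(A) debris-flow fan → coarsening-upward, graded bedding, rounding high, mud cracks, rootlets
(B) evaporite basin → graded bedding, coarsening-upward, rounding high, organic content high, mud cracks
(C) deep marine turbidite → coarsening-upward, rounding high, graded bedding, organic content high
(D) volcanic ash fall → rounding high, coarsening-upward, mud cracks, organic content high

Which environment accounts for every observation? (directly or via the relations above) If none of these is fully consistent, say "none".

A

Per-candidate check:
(A) debris-flow fan — rootlets ✓; organic content high ✓ (via mud cracks → organic content high); rounding high ✓; coarsening-upward ✓; graded bedding ✓
(B) evaporite basin — rootlets ✗; organic content high ✓; rounding high ✓; coarsening-upward ✓; graded bedding ✓
(C) deep marine turbidite — rootlets ✗; organic content high ✓; rounding high ✓; coarsening-upward ✓; graded bedding ✓
(D) volcanic ash fall — does not account for rootlets, graded bedding
(A) is the only candidate with no mismatches.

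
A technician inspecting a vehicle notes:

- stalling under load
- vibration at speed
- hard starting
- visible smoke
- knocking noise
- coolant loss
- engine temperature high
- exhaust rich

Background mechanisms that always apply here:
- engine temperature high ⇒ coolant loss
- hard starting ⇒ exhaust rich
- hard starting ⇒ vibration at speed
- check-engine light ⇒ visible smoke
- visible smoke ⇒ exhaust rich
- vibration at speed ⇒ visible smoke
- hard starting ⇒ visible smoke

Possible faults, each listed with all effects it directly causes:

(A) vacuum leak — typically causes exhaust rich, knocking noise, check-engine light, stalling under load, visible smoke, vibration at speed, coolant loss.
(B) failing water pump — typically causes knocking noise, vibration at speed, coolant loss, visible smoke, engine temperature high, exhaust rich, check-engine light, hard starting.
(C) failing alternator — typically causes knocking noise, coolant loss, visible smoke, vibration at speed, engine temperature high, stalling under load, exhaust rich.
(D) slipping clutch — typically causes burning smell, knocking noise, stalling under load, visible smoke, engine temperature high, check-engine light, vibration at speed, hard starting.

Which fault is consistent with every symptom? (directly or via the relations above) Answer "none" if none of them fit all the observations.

D

For each candidate, compare predicted effects to what was observed:
(A) vacuum leak — does not account for hard starting, engine temperature high
(B) failing water pump — does not account for stalling under load
(C) failing alternator — stalling under load ✓; vibration at speed ✓; hard starting ✗; visible smoke ✓; knocking noise ✓; coolant loss ✓; engine temperature high ✓; exhaust rich ✓
(D) slipping clutch — stalling under load ✓; vibration at speed ✓; hard starting ✓; visible smoke ✓; knocking noise ✓; coolant loss ✓ (via engine temperature high → coolant loss); engine temperature high ✓; exhaust rich ✓ (via visible smoke → exhaust rich)
Only (D) is consistent with every observation.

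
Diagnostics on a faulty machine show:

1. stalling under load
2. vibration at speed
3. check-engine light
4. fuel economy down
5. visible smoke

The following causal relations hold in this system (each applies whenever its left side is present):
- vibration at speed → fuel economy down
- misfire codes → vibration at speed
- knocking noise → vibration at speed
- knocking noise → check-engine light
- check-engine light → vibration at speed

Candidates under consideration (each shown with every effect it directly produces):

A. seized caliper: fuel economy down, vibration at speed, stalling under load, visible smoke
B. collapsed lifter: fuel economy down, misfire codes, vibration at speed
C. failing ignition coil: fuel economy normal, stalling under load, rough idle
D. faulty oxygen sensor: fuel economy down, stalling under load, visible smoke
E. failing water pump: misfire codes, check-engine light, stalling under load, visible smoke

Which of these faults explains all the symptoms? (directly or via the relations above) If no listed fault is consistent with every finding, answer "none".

Per-candidate check:
(A) seized caliper — stalling under load ✓; vibration at speed ✓; check-engine light ✗; fuel economy down ✓; visible smoke ✓
(B) collapsed lifter — does not account for stalling under load, check-engine light, visible smoke
(C) failing ignition coil — fails on vibration at speed, check-engine light, fuel economy down, visible smoke (predicts fuel economy normal, not fuel economy down)
(D) faulty oxygen sensor — does not account for vibration at speed, check-engine light
(E) failing water pump — accounts for every observation (vibration at speed via misfire codes → vibration at speed)
(E) alone accounts for all the evidence.

E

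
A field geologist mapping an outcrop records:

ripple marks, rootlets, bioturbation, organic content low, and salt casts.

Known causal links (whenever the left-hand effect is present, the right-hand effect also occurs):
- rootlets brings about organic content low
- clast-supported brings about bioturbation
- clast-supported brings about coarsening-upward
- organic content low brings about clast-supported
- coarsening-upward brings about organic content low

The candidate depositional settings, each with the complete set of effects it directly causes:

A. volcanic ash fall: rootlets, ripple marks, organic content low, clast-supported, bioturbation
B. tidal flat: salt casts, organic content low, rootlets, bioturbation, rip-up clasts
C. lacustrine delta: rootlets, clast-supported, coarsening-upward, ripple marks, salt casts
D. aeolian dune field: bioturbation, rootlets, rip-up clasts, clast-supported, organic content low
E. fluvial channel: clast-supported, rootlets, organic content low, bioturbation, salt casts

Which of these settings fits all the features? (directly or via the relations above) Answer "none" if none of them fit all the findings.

C

Checking each candidate against the observations:
(A) volcanic ash fall — does not account for salt casts
(B) tidal flat — ripple marks NO; rootlets yes; bioturbation yes; organic content low yes; salt casts yes
(C) lacustrine delta — accounts for every observation (bioturbation by clast-supported → bioturbation)
(D) aeolian dune field — does not account for ripple marks, salt casts
(E) fluvial channel — ripple marks NO; rootlets yes; bioturbation yes; organic content low yes; salt casts yes
Only (C) is consistent with every observation.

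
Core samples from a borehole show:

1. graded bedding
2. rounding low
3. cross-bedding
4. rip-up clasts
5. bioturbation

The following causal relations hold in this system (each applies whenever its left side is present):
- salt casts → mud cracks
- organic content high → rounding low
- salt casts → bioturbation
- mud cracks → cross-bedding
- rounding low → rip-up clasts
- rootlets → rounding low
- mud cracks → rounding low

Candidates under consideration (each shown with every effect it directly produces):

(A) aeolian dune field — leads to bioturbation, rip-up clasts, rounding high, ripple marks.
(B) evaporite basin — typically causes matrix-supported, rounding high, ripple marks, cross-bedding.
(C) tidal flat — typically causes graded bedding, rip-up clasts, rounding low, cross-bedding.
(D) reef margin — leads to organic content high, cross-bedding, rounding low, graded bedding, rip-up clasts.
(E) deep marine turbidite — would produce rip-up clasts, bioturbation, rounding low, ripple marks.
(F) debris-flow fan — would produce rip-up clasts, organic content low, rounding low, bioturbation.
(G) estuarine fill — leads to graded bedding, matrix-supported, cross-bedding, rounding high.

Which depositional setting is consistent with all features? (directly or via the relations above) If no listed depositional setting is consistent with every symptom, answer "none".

none

Testing each hypothesis:
(A) aeolian dune field — graded bedding -; rounding low -; cross-bedding -; rip-up clasts +; bioturbation +
(B) evaporite basin — graded bedding -; rounding low -; cross-bedding +; rip-up clasts -; bioturbation -
(C) tidal flat — does not account for bioturbation
(D) reef margin — does not account for bioturbation
(E) deep marine turbidite — graded bedding -; rounding low +; cross-bedding -; rip-up clasts +; bioturbation +
(F) debris-flow fan — does not account for graded bedding, cross-bedding
(G) estuarine fill — graded bedding +; rounding low -; cross-bedding +; rip-up clasts -; bioturbation -
Every candidate fails on at least one observation.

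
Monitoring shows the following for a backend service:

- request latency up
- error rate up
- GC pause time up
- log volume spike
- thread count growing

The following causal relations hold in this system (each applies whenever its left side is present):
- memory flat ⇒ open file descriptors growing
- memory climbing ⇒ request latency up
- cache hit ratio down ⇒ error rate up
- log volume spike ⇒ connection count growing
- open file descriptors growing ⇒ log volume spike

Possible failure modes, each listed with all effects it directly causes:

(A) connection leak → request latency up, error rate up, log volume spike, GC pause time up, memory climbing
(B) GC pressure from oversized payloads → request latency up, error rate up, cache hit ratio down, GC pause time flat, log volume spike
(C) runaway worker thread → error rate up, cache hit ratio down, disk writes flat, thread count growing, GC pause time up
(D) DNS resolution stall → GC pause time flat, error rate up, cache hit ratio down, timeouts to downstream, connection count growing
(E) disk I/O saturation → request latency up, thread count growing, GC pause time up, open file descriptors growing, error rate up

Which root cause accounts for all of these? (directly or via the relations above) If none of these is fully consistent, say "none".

For each candidate, compare predicted effects to what was observed:
(A) connection leak — request latency up match; error rate up match; GC pause time up match; log volume spike match; thread count growing miss
(B) GC pressure from oversized payloads — request latency up match; error rate up match; GC pause time up miss; log volume spike match; thread count growing miss
(C) runaway worker thread — request latency up miss; error rate up match; GC pause time up match; log volume spike miss; thread count growing match
(D) DNS resolution stall — request latency up miss; error rate up match; GC pause time up miss; log volume spike miss; thread count growing miss
(E) disk I/O saturation — accounts for every observation (log volume spike by open file descriptors growing → log volume spike)
(E) is the only candidate with no mismatches.

E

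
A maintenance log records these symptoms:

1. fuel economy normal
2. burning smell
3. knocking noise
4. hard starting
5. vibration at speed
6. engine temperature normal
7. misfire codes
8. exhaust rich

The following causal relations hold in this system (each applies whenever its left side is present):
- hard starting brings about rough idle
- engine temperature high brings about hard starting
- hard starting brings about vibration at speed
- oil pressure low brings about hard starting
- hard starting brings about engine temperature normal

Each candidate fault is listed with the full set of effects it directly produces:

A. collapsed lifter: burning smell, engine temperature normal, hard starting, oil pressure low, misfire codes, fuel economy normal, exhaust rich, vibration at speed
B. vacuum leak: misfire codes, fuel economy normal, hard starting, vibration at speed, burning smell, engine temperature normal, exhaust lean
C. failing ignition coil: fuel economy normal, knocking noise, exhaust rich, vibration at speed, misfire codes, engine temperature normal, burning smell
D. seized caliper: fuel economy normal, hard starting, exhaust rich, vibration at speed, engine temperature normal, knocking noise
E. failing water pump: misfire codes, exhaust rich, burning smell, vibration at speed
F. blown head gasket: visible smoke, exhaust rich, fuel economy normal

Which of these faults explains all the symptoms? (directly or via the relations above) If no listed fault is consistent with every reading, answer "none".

Per-candidate check:
(A) collapsed lifter — does not account for knocking noise
(B) vacuum leak — fuel economy normal +; burning smell +; knocking noise -; hard starting +; vibration at speed +; engine temperature normal +; misfire codes +; exhaust rich -
(C) failing ignition coil — fuel economy normal +; burning smell +; knocking noise +; hard starting -; vibration at speed +; engine temperature normal +; misfire codes +; exhaust rich +
(D) seized caliper — does not account for burning smell, misfire codes
(E) failing water pump — does not account for fuel economy normal, knocking noise, hard starting, engine temperature normal
(F) blown head gasket — does not account for burning smell, knocking noise, hard starting, vibration at speed, engine temperature normal, misfire codes
None of the listed candidates fits everything.

none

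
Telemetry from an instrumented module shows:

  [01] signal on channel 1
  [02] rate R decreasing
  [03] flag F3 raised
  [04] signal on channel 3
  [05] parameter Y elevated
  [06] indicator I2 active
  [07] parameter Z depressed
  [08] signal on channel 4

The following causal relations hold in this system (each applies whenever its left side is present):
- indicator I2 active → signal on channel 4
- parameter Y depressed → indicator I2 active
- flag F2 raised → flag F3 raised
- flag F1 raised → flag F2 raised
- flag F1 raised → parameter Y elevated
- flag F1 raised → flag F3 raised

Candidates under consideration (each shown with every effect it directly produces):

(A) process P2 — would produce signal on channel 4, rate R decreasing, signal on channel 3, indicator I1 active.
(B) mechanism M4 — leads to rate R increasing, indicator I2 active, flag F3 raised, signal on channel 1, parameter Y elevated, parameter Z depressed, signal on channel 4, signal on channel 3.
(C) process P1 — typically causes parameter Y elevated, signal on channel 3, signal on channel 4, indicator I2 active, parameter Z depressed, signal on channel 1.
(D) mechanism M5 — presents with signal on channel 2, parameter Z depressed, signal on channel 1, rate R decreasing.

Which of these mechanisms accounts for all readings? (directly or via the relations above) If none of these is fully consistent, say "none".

For each candidate, compare predicted effects to what was observed:
(A) process P2 — does not account for signal on channel 1, flag F3 raised, parameter Y elevated, indicator I2 active, parameter Z depressed
(B) mechanism M4 — signal on channel 1 ✓; rate R decreasing ✗; flag F3 raised ✓; signal on channel 3 ✓; parameter Y elevated ✓; indicator I2 active ✓; parameter Z depressed ✓; signal on channel 4 ✓
(C) process P1 — does not account for rate R decreasing, flag F3 raised
(D) mechanism M5 — does not account for flag F3 raised, signal on channel 3, parameter Y elevated, indicator I2 active, signal on channel 4
No candidate is consistent with all observations.

none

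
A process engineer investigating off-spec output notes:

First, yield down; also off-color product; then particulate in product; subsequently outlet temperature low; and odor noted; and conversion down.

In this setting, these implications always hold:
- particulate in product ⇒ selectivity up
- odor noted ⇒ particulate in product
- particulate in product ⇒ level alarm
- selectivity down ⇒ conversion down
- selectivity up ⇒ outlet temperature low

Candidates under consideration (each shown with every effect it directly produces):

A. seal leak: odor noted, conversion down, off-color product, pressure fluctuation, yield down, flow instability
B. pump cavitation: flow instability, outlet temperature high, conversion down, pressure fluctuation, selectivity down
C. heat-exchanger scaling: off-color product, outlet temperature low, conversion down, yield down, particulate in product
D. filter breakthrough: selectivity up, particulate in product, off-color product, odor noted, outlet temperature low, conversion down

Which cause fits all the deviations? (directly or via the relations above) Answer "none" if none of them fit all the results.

Testing each hypothesis:
(A) seal leak — accounts for every observation (particulate in product by odor noted → particulate in product)
(B) pump cavitation — fails on yield down, off-color product, particulate in product, outlet temperature low, odor noted (predicts outlet temperature high, not outlet temperature low)
(C) heat-exchanger scaling — yield down yes; off-color product yes; particulate in product yes; outlet temperature low yes; odor noted NO; conversion down yes
(D) filter breakthrough — yield down NO; off-color product yes; particulate in product yes; outlet temperature low yes; odor noted yes; conversion down yes
Only (A) is consistent with every observation.

A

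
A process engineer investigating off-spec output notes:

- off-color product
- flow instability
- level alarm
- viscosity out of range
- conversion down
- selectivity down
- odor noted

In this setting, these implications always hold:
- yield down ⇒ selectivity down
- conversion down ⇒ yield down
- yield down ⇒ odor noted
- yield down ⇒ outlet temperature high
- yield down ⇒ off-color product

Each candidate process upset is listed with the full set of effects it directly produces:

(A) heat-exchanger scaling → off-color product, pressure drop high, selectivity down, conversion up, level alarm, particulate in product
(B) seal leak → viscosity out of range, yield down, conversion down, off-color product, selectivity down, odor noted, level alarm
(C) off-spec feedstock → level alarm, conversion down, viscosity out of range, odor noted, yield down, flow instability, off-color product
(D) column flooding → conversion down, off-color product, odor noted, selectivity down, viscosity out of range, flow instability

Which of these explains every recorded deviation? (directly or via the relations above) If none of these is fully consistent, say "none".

Testing each hypothesis:
(A) heat-exchanger scaling — off-color product ✓; flow instability ✗; level alarm ✓; viscosity out of range ✗; conversion down ✗; selectivity down ✓; odor noted ✗
(B) seal leak — does not account for flow instability
(C) off-spec feedstock — accounts for every observation (selectivity down through yield down → selectivity down)
(D) column flooding — does not account for level alarm
(C) is the only candidate with no mismatches.

C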